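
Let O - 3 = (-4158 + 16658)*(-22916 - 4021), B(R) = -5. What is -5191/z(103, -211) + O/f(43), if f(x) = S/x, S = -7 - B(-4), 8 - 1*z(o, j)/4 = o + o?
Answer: 5733540404107/792 ≈ 7.2393e+9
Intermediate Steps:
z(o, j) = 32 - 8*o (z(o, j) = 32 - 4*(o + o) = 32 - 8*o)
O = -336712497 (O = 3 + (-4158 + 16658)*(-22916 - 4021) = 3 + 12500*(-26937) = 3 - 336712500 = -336712497)
S = -2 (S = -7 - 1*(-5) = -7 + 5 = -2)
f(x) = -2/x
-5191/z(103, -211) + O/f(43) = -5191/(32 - 8*103) - 336712497/((-2/43)) = -5191/(32 - 824) - 336712497/((-2*1/43)) = -5191/(-792) - 336712497/(-2/43) = -5191*(-1/792) - 336712497*(-43/2) = 5191/792 + 14478637371/2 = 5733540404107/792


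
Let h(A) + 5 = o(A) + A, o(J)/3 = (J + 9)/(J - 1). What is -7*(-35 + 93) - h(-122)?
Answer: -11552/41 ≈ -281.76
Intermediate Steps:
o(J) = 3*(9 + J)/(-1 + J) (o(J) = 3*((J + 9)/(J - 1)) = 3*((9 + J)/(-1 + J)) = 3*(9 + J)/(-1 + J))
h(A) = -5 + A + 3*(9 + A)/(-1 + A) (h(A) = -5 + (3*(9 + A)/(-1 + A) + A) = -5 + (A + 3*(9 + A)/(-1 + A)) = -5 + A + 3*(9 + A)/(-1 + A))
-7*(-35 + 93) - h(-122) = -7*(-35 + 93) - (32 + (-122)² - 3*(-122))/(-1 - 122) = -7*58 - (32 + 14884 + 366)/(-123) = -406 - (-1)*15282/123 = -406 - 1*(-5094/41) = -406 + 5094/41 = -11552/41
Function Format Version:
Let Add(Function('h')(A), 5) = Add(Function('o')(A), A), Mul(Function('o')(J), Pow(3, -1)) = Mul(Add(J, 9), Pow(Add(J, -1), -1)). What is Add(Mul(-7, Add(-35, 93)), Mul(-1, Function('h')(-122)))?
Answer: Rational(-11552, 41) ≈ -281.76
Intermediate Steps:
Function('o')(J) = Mul(3, Pow(Add(-1, J), -1), Add(9, J)) (Function('o')(J) = Mul(3, Mul(Add(J, 9), Pow(Add(J, -1), -1))) = Mul(3, Mul(Add(9, J), Pow(Add(-1, J), -1))) = Mul(3, Mul(Pow(Add(-1, J), -1), Add(9, J))) = Mul(3, Pow(Add(-1, J), -1), Add(9, J)))
Function('h')(A) = Add(-5, A, Mul(3, Pow(Add(-1, A), -1), Add(9, A))) (Function('h')(A) = Add(-5, Add(Mul(3, Pow(Add(-1, A), -1), Add(9, A)), A)) = Add(-5, Add(A, Mul(3, Pow(Add(-1, A), -1), Add(9, A)))) = Add(-5, A, Mul(3, Pow(Add(-1, A), -1), Add(9, A))))
Add(Mul(-7, Add(-35, 93)), Mul(-1, Function('h')(-122))) = Add(Mul(-7, Add(-35, 93)), Mul(-1, Mul(Pow(Add(-1, -122), -1), Add(32, Pow(-122, 2), Mul(-3, -122))))) = Add(Mul(-7, 58), Mul(-1, Mul(Pow(-123, -1), Add(32, 14884, 366)))) = Add(-406, Mul(-1, Mul(Rational(-1, 123), 15282))) = Add(-406, Mul(-1, Rational(-5094, 41))) = Add(-406, Rational(5094, 41)) = Rational(-11552, 41)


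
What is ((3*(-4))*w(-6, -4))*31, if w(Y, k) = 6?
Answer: -2232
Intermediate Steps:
((3*(-4))*w(-6, -4))*31 = ((3*(-4))*6)*31 = -12*6*31 = -72*31 = -2232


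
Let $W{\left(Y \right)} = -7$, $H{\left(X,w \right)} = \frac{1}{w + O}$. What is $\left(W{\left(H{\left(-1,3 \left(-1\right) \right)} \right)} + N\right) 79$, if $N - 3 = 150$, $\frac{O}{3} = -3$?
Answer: $11534$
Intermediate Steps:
$O = -9$ ($O = 3 \left(-3\right) = -9$)
$N = 153$ ($N = 3 + 150 = 153$)
$H{\left(X,w \right)} = \frac{1}{-9 + w}$ ($H{\left(X,w \right)} = \frac{1}{w - 9} = \frac{1}{-9 + w}$)
$\left(W{\left(H{\left(-1,3 \left(-1\right) \right)} \right)} + N\right) 79 = \left(-7 + 153\right) 79 = 146 \cdot 79 = 11534$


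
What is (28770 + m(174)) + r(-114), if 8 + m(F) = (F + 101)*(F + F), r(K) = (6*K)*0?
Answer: 124462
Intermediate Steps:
r(K) = 0
m(F) = -8 + 2*F*(101 + F) (m(F) = -8 + (F + 101)*(F + F) = -8 + (101 + F)*(2*F) = -8 + 2*F*(101 + F))
(28770 + m(174)) + r(-114) = (28770 + (-8 + 2*174**2 + 202*174)) + 0 = (28770 + (-8 + 2*30276 + 35148)) + 0 = (28770 + (-8 + 60552 + 35148)) + 0 = (28770 + 95692) + 0 = 124462 + 0 = 124462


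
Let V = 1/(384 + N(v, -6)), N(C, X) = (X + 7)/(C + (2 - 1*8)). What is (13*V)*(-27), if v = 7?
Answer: -351/385 ≈ -0.91169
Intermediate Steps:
N(C, X) = (7 + X)/(-6 + C) (N(C, X) = (7 + X)/(C + (2 - 8)) = (7 + X)/(C - 6) = (7 + X)/(-6 + C))
V = 1/385 (V = 1/(384 + (7 - 6)/(-6 + 7)) = 1/(384 + 1/1) = 1/(384 + 1*1) = 1/(384 + 1) = 1/385 ≈ 0.0025974)
(13*V)*(-27) = (13*(1/385))*(-27) = (13/385)*(-27) = -351/385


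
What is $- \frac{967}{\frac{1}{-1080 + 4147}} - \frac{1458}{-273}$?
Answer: $- \frac{269886313}{91} \approx -2.9658 \cdot 10^{6}$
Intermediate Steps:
$- \frac{967}{\frac{1}{-1080 + 4147}} - \frac{1458}{-273} = - \frac{967}{\frac{1}{3067}} - - \frac{486}{91} = - 967 \frac{1}{\frac{1}{3067}} + \frac{486}{91} = \left(-967\right) 3067 + \frac{486}{91} = -2965789 + \frac{486}{91} = - \frac{269886313}{91}$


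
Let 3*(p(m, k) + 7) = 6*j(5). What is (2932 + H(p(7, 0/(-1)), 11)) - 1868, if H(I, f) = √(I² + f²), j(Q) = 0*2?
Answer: 1064 + √170 ≈ 1077.0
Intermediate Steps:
j(Q) = 0
p(m, k) = -7 (p(m, k) = -7 + (6*0)/3 = -7 + (⅓)*0 = -7 + 0 = -7)
(2932 + H(p(7, 0/(-1)), 11)) - 1868 = (2932 + √((-7)² + 11²)) - 1868 = (2932 + √(49 + 121)) - 1868 = (2932 + √170) - 1868 = 1064 + √170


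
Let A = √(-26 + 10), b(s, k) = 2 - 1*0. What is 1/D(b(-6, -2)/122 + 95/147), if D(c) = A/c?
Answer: -2971*I/17934 ≈ -0.16566*I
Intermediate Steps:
b(s, k) = 2 (b(s, k) = 2 + 0 = 2)
A = 4*I (A = √(-16) = 4*I ≈ 4.0*I)
D(c) = 4*I/c (D(c) = (4*I)/c = 4*I/c)
1/D(b(-6, -2)/122 + 95/147) = 1/(4*I/(2/122 + 95/147)) = 1/(4*I/(2*(1/122) + 95*(1/147))) = 1/(4*I/(1/61 + 95/147)) = 1/(4*I/(5942/8967)) = 1/(4*I*(8967/5942)) = 1/(17934*I/2971) = -2971*I/17934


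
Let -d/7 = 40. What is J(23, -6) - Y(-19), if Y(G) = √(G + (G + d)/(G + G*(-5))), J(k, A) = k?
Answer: 23 - I*√33117/38 ≈ 23.0 - 4.789*I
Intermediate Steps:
d = -280 (d = -7*40 = -280)
Y(G) = √(G - (-280 + G)/(4*G)) (Y(G) = √(G + (G - 280)/(G + G*(-5))) = √(G + (-280 + G)/(G - 5*G)) = √(G + (-280 + G)/((-4*G))) = √(G + (-280 + G)*(-1/(4*G))) = √(G - (-280 + G)/(4*G)))
J(23, -6) - Y(-19) = 23 - √(-1 + 4*(-19) + 280/(-19))/2 = 23 - √(-1 - 76 + 280*(-1/19))/2 = 23 - √(-1 - 76 - 280/19)/2 = 23 - √(-1743/19)/2 = 23 - I*√33117/19/2 = 23 - I*√33117/38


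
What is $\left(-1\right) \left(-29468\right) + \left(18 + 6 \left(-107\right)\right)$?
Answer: $28844$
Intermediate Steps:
$\left(-1\right) \left(-29468\right) + \left(18 + 6 \left(-107\right)\right) = 29468 + \left(18 - 642\right) = 29468 - 624 = 28844$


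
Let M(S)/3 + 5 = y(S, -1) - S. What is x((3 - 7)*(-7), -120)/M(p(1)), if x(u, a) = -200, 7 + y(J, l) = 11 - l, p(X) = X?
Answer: 200/3 ≈ 66.667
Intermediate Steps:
y(J, l) = 4 - l (y(J, l) = -7 + (11 - l) = 4 - l)
M(S) = -3*S (M(S) = -15 + 3*((4 - 1*(-1)) - S) = -15 + 3*((4 + 1) - S) = -15 + 3*(5 - S) = -15 + (15 - 3*S) = -3*S)
x((3 - 7)*(-7), -120)/M(p(1)) = -200/((-3*1)) = -200/(-3) = -200*(-1/3) = 200/3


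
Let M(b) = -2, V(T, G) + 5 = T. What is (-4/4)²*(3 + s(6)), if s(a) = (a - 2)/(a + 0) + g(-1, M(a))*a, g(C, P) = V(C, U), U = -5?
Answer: -97/3 ≈ -32.333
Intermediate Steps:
V(T, G) = -5 + T
g(C, P) = -5 + C
s(a) = -6*a + (-2 + a)/a (s(a) = (a - 2)/(a + 0) + (-5 - 1)*a = (-2 + a)/a - 6*a = -6*a + (-2 + a)/a)
(-4/4)²*(3 + s(6)) = (-4/4)²*(3 + (1 - 6*6 - 2/6)) = (-4*¼)²*(3 + (1 - 36 - 2*⅙)) = (-1)²*(3 + (1 - 36 - ⅓)) = 1*(3 - 106/3) = 1*(-97/3) = -97/3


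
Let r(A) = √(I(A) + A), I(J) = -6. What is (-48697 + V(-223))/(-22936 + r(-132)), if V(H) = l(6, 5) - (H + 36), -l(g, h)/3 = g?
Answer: 556519104/263030117 + 24264*I*√138/263030117 ≈ 2.1158 + 0.0010837*I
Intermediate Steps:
l(g, h) = -3*g
r(A) = √(-6 + A)
V(H) = -54 - H (V(H) = -3*6 - (H + 36) = -18 - (36 + H) = -18 + (-36 - H) = -54 - H)
(-48697 + V(-223))/(-22936 + r(-132)) = (-48697 + (-54 - 1*(-223)))/(-22936 + √(-6 - 132)) = (-48697 + (-54 + 223))/(-22936 + √(-138)) = (-48697 + 169)/(-22936 + I*√138) = -48528/(-22936 + I*√138)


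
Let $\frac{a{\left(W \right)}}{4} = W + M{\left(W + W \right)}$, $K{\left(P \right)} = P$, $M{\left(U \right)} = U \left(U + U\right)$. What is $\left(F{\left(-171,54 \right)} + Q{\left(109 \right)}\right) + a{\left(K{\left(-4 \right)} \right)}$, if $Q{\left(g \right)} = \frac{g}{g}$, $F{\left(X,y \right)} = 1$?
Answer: $498$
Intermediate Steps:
$M{\left(U \right)} = 2 U^{2}$ ($M{\left(U \right)} = U 2 U = 2 U^{2}$)
$Q{\left(g \right)} = 1$
$a{\left(W \right)} = 4 W + 32 W^{2}$ ($a{\left(W \right)} = 4 \left(W + 2 \left(W + W\right)^{2}\right) = 4 \left(W + 2 \left(2 W\right)^{2}\right) = 4 \left(W + 2 \cdot 4 W^{2}\right) = 4 \left(W + 8 W^{2}\right) = 4 W + 32 W^{2}$)
$\left(F{\left(-171,54 \right)} + Q{\left(109 \right)}\right) + a{\left(K{\left(-4 \right)} \right)} = \left(1 + 1\right) + 4 \left(-4\right) \left(1 + 8 \left(-4\right)\right) = 2 + 4 \left(-4\right) \left(1 - 32\right) = 2 + 4 \left(-4\right) \left(-31\right) = 2 + 496 = 498$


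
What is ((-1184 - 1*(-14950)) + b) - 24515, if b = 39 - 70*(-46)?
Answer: -7490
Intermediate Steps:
b = 3259 (b = 39 + 3220 = 3259)
((-1184 - 1*(-14950)) + b) - 24515 = ((-1184 - 1*(-14950)) + 3259) - 24515 = ((-1184 + 14950) + 3259) - 24515 = (13766 + 3259) - 24515 = 17025 - 24515 = -7490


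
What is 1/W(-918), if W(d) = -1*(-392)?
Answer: 1/392 ≈ 0.0025510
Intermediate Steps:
W(d) = 392
1/W(-918) = 1/392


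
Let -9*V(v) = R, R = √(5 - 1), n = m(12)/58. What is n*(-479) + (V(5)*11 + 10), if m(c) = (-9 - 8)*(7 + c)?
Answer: 1396397/522 ≈ 2675.1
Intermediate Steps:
m(c) = -119 - 17*c (m(c) = -17*(7 + c) = -119 - 17*c)
n = -323/58 (n = (-119 - 17*12)/58 = (-119 - 204)*(1/58) = -323*1/58 = -323/58 ≈ -5.5690)
R = 2 (R = √4 = 2)
V(v) = -2/9 (V(v) = -⅑*2 = -2/9)
n*(-479) + (V(5)*11 + 10) = -323/58*(-479) + (-2/9*11 + 10) = 154717/58 + (-22/9 + 10) = 154717/58 + 68/9 = 1396397/522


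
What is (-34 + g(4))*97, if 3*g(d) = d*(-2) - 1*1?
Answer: -3589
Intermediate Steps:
g(d) = -⅓ - 2*d/3 (g(d) = (d*(-2) - 1*1)/3 = (-2*d - 1)/3 = (-1 - 2*d)/3 = -⅓ - 2*d/3)
(-34 + g(4))*97 = (-34 + (-⅓ - ⅔*4))*97 = (-34 + (-⅓ - 8/3))*97 = (-34 - 3)*97 = -37*97 = -3589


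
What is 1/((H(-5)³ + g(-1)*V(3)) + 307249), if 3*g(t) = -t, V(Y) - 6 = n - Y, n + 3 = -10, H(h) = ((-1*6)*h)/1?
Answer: 3/1002737 ≈ 2.9918e-6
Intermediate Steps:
H(h) = -6*h (H(h) = -6*h*1 = -6*h)
n = -13 (n = -3 - 10 = -13)
V(Y) = -7 - Y (V(Y) = 6 + (-13 - Y) = -7 - Y)
g(t) = -t/3 (g(t) = (-t)/3 = -t/3)
1/((H(-5)³ + g(-1)*V(3)) + 307249) = 1/(((-6*(-5))³ + (-⅓*(-1))*(-7 - 1*3)) + 307249) = 1/((30³ + (-7 - 3)/3) + 307249) = 1/((27000 + (⅓)*(-10)) + 307249) = 1/((27000 - 10/3) + 307249) = 1/(80990/3 + 307249) = 1/(1002737/3) = 3/1002737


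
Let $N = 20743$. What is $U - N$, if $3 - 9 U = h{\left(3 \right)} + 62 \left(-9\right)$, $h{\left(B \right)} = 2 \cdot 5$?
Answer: $- \frac{186136}{9} \approx -20682.0$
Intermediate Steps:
$h{\left(B \right)} = 10$
$U = \frac{551}{9}$ ($U = \frac{1}{3} - \frac{10 + 62 \left(-9\right)}{9} = \frac{1}{3} - \frac{10 - 558}{9} = \frac{1}{3} - - \frac{548}{9} = \frac{1}{3} + \frac{548}{9} = \frac{551}{9} \approx 61.222$)
$U - N = \frac{551}{9} - 20743 = - \frac{186136}{9}$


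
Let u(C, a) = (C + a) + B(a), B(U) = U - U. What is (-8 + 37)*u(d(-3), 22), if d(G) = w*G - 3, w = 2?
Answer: 377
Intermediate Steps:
B(U) = 0
d(G) = -3 + 2*G (d(G) = 2*G - 3 = -3 + 2*G)
u(C, a) = C + a (u(C, a) = (C + a) + 0 = C + a)
(-8 + 37)*u(d(-3), 22) = (-8 + 37)*((-3 + 2*(-3)) + 22) = 29*((-3 - 6) + 22) = 29*(-9 + 22) = 29*13 = 377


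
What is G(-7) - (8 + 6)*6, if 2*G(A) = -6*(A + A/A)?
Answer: -66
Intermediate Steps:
G(A) = -3 - 3*A (G(A) = (-6*(A + A/A))/2 = (-6*(A + 1))/2 = (-6*(1 + A))/2 = (-6 - 6*A)/2 = -3 - 3*A)
G(-7) - (8 + 6)*6 = (-3 - 3*(-7)) - (8 + 6)*6 = (-3 + 21) - 14*6 = 18 - 1*84 = 18 - 84 = -66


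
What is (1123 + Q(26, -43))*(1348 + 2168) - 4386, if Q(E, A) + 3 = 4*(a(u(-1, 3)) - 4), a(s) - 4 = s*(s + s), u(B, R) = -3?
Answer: 4186686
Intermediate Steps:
a(s) = 4 + 2*s² (a(s) = 4 + s*(s + s) = 4 + s*(2*s) = 4 + 2*s²)
Q(E, A) = 69 (Q(E, A) = -3 + 4*((4 + 2*(-3)²) - 4) = -3 + 4*((4 + 2*9) - 4) = -3 + 4*((4 + 18) - 4) = -3 + 4*(22 - 4) = -3 + 4*18 = -3 + 72 = 69)
(1123 + Q(26, -43))*(1348 + 2168) - 4386 = (1123 + 69)*(1348 + 2168) - 4386 = 1192*3516 - 4386 = 4191072 - 4386 = 4186686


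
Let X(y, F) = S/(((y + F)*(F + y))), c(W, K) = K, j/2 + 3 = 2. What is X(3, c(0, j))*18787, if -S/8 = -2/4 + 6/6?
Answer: -75148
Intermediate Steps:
j = -2 (j = -6 + 2*2 = -6 + 4 = -2)
S = -4 (S = -8*(-2/4 + 6/6) = -8*(-2*¼ + 6*(⅙)) = -8*(-½ + 1) = -8*½ = -4)
X(y, F) = -4/(F + y)² (X(y, F) = -4*1/((F + y)*(y + F)) = -4/(F + y)²)
X(3, c(0, j))*18787 = -4/(-2 + 3)²*18787 = -4/1²*18787 = -4*1*18787 = -4*18787 = -75148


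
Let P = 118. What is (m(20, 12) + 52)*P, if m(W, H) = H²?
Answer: 23128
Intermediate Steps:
(m(20, 12) + 52)*P = (12² + 52)*118 = (144 + 52)*118 = 196*118 = 23128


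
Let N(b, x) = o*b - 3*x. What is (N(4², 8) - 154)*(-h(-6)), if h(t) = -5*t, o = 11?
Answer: 60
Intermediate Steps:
N(b, x) = -3*x + 11*b (N(b, x) = 11*b - 3*x = -3*x + 11*b)
(N(4², 8) - 154)*(-h(-6)) = ((-3*8 + 11*4²) - 154)*(-(-5)*(-6)) = ((-24 + 11*16) - 154)*(-1*30) = ((-24 + 176) - 154)*(-30) = (152 - 154)*(-30) = -2*(-30) = 60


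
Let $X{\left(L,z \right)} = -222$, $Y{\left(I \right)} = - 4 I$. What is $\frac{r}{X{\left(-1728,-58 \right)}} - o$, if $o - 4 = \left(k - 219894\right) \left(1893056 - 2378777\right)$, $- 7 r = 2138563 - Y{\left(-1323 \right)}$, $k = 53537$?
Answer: $- \frac{17938285320269}{222} \approx -8.0803 \cdot 10^{10}$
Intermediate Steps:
$r = -304753$ ($r = - \frac{2138563 - \left(-4\right) \left(-1323\right)}{7} = - \frac{2138563 - 5292}{7} = \left(- \frac{1}{7}\right) 2133271 = -304753$)
$o = 80803088401$ ($o = 4 + \left(53537 - 219894\right) \left(1893056 - 2378777\right) = 4 - -80803088397 = 4 + 80803088397 = 80803088401$)
$\frac{r}{X{\left(-1728,-58 \right)}} - o = - \frac{304753}{-222} - 80803088401 = \left(-304753\right) \left(- \frac{1}{222}\right) - 80803088401 = \frac{304753}{222} - 80803088401 = - \frac{17938285320269}{222}$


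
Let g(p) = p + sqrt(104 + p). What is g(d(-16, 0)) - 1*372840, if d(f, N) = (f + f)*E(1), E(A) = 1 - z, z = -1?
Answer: -372904 + 2*sqrt(10) ≈ -3.7290e+5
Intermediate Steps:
E(A) = 2 (E(A) = 1 - 1*(-1) = 1 + 1 = 2)
d(f, N) = 4*f (d(f, N) = (f + f)*2 = (2*f)*2 = 4*f)
g(d(-16, 0)) - 1*372840 = (4*(-16) + sqrt(104 + 4*(-16))) - 1*372840 = (-64 + sqrt(104 - 64)) - 372840 = (-64 + sqrt(40)) - 372840 = (-64 + 2*sqrt(10)) - 372840 = -372904 + 2*sqrt(10)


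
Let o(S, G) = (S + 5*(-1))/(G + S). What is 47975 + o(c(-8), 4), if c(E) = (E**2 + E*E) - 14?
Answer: 5661159/118 ≈ 47976.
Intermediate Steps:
c(E) = -14 + 2*E**2 (c(E) = (E**2 + E**2) - 14 = 2*E**2 - 14 = -14 + 2*E**2)
o(S, G) = (-5 + S)/(G + S) (o(S, G) = (S - 5)/(G + S) = (-5 + S)/(G + S))
47975 + o(c(-8), 4) = 47975 + (-5 + (-14 + 2*(-8)**2))/(4 + (-14 + 2*(-8)**2)) = 47975 + (-5 + (-14 + 2*64))/(4 + (-14 + 2*64)) = 47975 + (-5 + (-14 + 128))/(4 + (-14 + 128)) = 47975 + (-5 + 114)/(4 + 114) = 47975 + 109/118 = 5661159/118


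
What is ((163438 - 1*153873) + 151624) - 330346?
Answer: -169157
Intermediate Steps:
((163438 - 1*153873) + 151624) - 330346 = ((163438 - 153873) + 151624) - 330346 = (9565 + 151624) - 330346 = 161189 - 330346 = -169157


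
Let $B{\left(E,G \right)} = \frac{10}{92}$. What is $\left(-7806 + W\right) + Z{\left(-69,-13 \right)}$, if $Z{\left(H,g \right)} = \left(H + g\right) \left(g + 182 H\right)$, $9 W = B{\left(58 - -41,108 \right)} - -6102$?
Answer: $\frac{423809321}{414} \approx 1.0237 \cdot 10^{6}$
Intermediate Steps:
$B{\left(E,G \right)} = \frac{5}{46}$ ($B{\left(E,G \right)} = 10 \cdot \frac{1}{92} = \frac{5}{46}$)
$W = \frac{280697}{414}$ ($W = \frac{\frac{5}{46} - -6102}{9} = \frac{\frac{5}{46} + 6102}{9} = \frac{1}{9} \cdot \frac{280697}{46} = \frac{280697}{414} \approx 678.01$)
$\left(-7806 + W\right) + Z{\left(-69,-13 \right)} = \left(-7806 + \frac{280697}{414}\right) + \left(\left(-13\right)^{2} + 182 \left(-69\right)^{2} + 183 \left(-69\right) \left(-13\right)\right) = - \frac{2950987}{414} + \left(169 + 182 \cdot 4761 + 164151\right) = - \frac{2950987}{414} + \left(169 + 866502 + 164151\right) = - \frac{2950987}{414} + 1030822 = \frac{423809321}{414}$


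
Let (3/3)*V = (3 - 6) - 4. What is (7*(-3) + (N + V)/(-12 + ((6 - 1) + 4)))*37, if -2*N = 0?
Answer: -2072/3 ≈ -690.67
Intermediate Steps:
N = 0 (N = -½*0 = 0)
V = -7 (V = (3 - 6) - 4 = -3 - 4 = -7)
(7*(-3) + (N + V)/(-12 + ((6 - 1) + 4)))*37 = (7*(-3) + (0 - 7)/(-12 + ((6 - 1) + 4)))*37 = (-21 - 7/(-12 + (5 + 4)))*37 = (-21 - 7/(-12 + 9))*37 = (-21 - 7/(-3))*37 = (-21 - 7*(-⅓))*37 = (-21 + 7/3)*37 = -56/3*37 = -2072/3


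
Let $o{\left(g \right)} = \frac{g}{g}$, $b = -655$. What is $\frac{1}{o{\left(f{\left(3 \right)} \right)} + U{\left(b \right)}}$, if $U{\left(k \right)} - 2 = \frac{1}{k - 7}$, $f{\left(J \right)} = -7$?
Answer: $\frac{662}{1985} \approx 0.3335$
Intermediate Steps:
$o{\left(g \right)} = 1$
$U{\left(k \right)} = 2 + \frac{1}{-7 + k}$ ($U{\left(k \right)} = 2 + \frac{1}{k - 7} = 2 + \frac{1}{-7 + k}$)
$\frac{1}{o{\left(f{\left(3 \right)} \right)} + U{\left(b \right)}} = \frac{1}{1 + \frac{-13 + 2 \left(-655\right)}{-7 - 655}} = \frac{1}{1 + \frac{-13 - 1310}{-662}} = \frac{1}{1 - - \frac{1323}{662}} = \frac{1}{1 + \frac{1323}{662}} = \frac{1}{\frac{1985}{662}} = \frac{662}{1985}$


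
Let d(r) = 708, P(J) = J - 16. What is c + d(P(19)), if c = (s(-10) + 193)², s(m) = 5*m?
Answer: 21157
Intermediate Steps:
P(J) = -16 + J
c = 20449 (c = (5*(-10) + 193)² = (-50 + 193)² = 143² = 20449)
c + d(P(19)) = 20449 + 708 = 21157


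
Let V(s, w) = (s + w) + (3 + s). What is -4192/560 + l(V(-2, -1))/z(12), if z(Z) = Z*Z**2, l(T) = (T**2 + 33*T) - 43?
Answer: -152137/20160 ≈ -7.5465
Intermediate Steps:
V(s, w) = 3 + w + 2*s
l(T) = -43 + T**2 + 33*T
z(Z) = Z**3
-4192/560 + l(V(-2, -1))/z(12) = -4192/560 + (-43 + (3 - 1 + 2*(-2))**2 + 33*(3 - 1 + 2*(-2)))/(12**3) = -4192*1/560 + (-43 + (3 - 1 - 4)**2 + 33*(3 - 1 - 4))/1728 = -262/35 + (-43 + (-2)**2 + 33*(-2))*(1/1728) = -262/35 + (-43 + 4 - 66)*(1/1728) = -262/35 - 105*1/1728 = -262/35 - 35/576 = -152137/20160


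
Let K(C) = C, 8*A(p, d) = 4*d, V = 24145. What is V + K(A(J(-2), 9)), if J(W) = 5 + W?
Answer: 48299/2 ≈ 24150.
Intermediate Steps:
A(p, d) = d/2 (A(p, d) = (4*d)/8 = d/2)
V + K(A(J(-2), 9)) = 24145 + (½)*9 = 24145 + 9/2 = 48299/2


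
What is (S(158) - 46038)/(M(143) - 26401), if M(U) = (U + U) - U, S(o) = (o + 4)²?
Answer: 9897/13129 ≈ 0.75383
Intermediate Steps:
S(o) = (4 + o)²
M(U) = U (M(U) = 2*U - U = U)
(S(158) - 46038)/(M(143) - 26401) = ((4 + 158)² - 46038)/(143 - 26401) = (162² - 46038)/(-26258) = (26244 - 46038)*(-1/26258) = -19794*(-1/26258) = 9897/13129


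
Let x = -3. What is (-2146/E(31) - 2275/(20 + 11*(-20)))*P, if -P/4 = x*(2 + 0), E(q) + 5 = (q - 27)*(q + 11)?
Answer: -7005/163 ≈ -42.975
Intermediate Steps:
E(q) = -5 + (-27 + q)*(11 + q) (E(q) = -5 + (q - 27)*(q + 11) = -5 + (-27 + q)*(11 + q))
P = 24 (P = -(-12)*(2 + 0) = -(-12)*2 = -4*(-6) = 24)
(-2146/E(31) - 2275/(20 + 11*(-20)))*P = (-2146/(-302 + 31² - 16*31) - 2275/(20 + 11*(-20)))*24 = (-2146/(-302 + 961 - 496) - 2275/(20 - 220))*24 = (-2146/163 - 2275/(-200))*24 = (-2146*1/163 - 2275*(-1/200))*24 = (-2146/163 + 91/8)*24 = -2335/1304*24 = -7005/163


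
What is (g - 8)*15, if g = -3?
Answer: -165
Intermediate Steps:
(g - 8)*15 = (-3 - 8)*15 = -11*15 = -165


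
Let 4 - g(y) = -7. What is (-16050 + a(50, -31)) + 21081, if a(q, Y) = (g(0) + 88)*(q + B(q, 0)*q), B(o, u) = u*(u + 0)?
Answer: 9981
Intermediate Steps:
B(o, u) = u² (B(o, u) = u*u = u²)
g(y) = 11 (g(y) = 4 - 1*(-7) = 4 + 7 = 11)
a(q, Y) = 99*q (a(q, Y) = (11 + 88)*(q + 0²*q) = 99*(q + 0*q) = 99*(q + 0) = 99*q)
(-16050 + a(50, -31)) + 21081 = (-16050 + 99*50) + 21081 = (-16050 + 4950) + 21081 = -11100 + 21081 = 9981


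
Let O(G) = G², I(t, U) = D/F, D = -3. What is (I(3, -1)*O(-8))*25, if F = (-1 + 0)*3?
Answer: 1600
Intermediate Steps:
F = -3 (F = -1*3 = -3)
I(t, U) = 1 (I(t, U) = -3/(-3) = -3*(-⅓) = 1)
(I(3, -1)*O(-8))*25 = (1*(-8)²)*25 = (1*64)*25 = 64*25 = 1600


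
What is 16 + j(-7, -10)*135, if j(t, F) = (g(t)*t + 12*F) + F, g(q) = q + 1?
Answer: -11864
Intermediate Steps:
g(q) = 1 + q
j(t, F) = 13*F + t*(1 + t) (j(t, F) = ((1 + t)*t + 12*F) + F = (t*(1 + t) + 12*F) + F = (12*F + t*(1 + t)) + F = 13*F + t*(1 + t))
16 + j(-7, -10)*135 = 16 + (13*(-10) - 7*(1 - 7))*135 = 16 + (-130 - 7*(-6))*135 = 16 + (-130 + 42)*135 = 16 - 88*135 = 16 - 11880 = -11864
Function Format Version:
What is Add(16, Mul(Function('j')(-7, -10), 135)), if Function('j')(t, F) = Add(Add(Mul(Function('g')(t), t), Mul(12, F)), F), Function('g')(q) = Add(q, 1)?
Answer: -11864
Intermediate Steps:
Function('g')(q) = Add(1, q)
Function('j')(t, F) = Add(Mul(13, F), Mul(t, Add(1, t))) (Function('j')(t, F) = Add(Add(Mul(Add(1, t), t), Mul(12, F)), F) = Add(Add(Mul(t, Add(1, t)), Mul(12, F)), F) = Add(Add(Mul(12, F), Mul(t, Add(1, t))), F) = Add(Mul(13, F), Mul(t, Add(1, t))))
Add(16, Mul(Function('j')(-7, -10), 135)) = Add(16, Mul(Add(Mul(13, -10), Mul(-7, Add(1, -7))), 135)) = Add(16, Mul(Add(-130, Mul(-7, -6)), 135)) = Add(16, Mul(Add(-130, 42), 135)) = Add(16, Mul(-88, 135)) = Add(16, -11880) = -11864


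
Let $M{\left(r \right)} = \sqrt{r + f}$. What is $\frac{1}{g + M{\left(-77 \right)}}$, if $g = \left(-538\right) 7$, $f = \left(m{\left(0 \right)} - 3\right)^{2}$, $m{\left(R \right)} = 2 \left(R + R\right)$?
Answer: $- \frac{1883}{7091412} - \frac{i \sqrt{17}}{7091412} \approx -0.00026553 - 5.8142 \cdot 10^{-7} i$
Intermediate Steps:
$m{\left(R \right)} = 4 R$ ($m{\left(R \right)} = 2 \cdot 2 R = 4 R$)
$f = 9$ ($f = \left(4 \cdot 0 - 3\right)^{2} = \left(0 - 3\right)^{2} = \left(-3\right)^{2} = 9$)
$M{\left(r \right)} = \sqrt{9 + r}$ ($M{\left(r \right)} = \sqrt{r + 9} = \sqrt{9 + r}$)
$g = -3766$
$\frac{1}{g + M{\left(-77 \right)}} = \frac{1}{-3766 + \sqrt{9 - 77}} = \frac{1}{-3766 + \sqrt{-68}} = \frac{1}{-3766 + 2 i \sqrt{17}}$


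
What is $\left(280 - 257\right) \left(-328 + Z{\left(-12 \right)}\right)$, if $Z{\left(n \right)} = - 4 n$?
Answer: $-6440$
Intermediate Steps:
$\left(280 - 257\right) \left(-328 + Z{\left(-12 \right)}\right) = \left(280 - 257\right) \left(-328 - -48\right) = 23 \left(-328 + 48\right) = 23 \left(-280\right) = -6440$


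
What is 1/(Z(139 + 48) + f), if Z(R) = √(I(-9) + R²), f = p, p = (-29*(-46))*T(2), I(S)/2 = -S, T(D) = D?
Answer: 2668/7083237 - √34987/7083237 ≈ 0.00035026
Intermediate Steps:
I(S) = -2*S (I(S) = 2*(-S) = -2*S)
p = 2668 (p = -29*(-46)*2 = 1334*2 = 2668)
f = 2668
Z(R) = √(18 + R²) (Z(R) = √(-2*(-9) + R²) = √(18 + R²))
1/(Z(139 + 48) + f) = 1/(√(18 + (139 + 48)²) + 2668) = 1/(√(18 + 187²) + 2668) = 1/(√(18 + 34969) + 2668) = 1/(√34987 + 2668) = 1/(2668 + √34987)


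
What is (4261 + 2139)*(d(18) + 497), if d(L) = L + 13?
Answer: 3379200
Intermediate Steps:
d(L) = 13 + L
(4261 + 2139)*(d(18) + 497) = (4261 + 2139)*((13 + 18) + 497) = 6400*(31 + 497) = 6400*528 = 3379200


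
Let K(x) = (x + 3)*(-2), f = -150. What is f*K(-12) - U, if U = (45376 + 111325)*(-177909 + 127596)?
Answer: 7884094713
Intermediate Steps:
K(x) = -6 - 2*x (K(x) = (3 + x)*(-2) = -6 - 2*x)
U = -7884097413 (U = 156701*(-50313) = -7884097413)
f*K(-12) - U = -150*(-6 - 2*(-12)) - 1*(-7884097413) = -150*(-6 + 24) + 7884097413 = -150*18 + 7884097413 = -2700 + 7884097413 = 7884094713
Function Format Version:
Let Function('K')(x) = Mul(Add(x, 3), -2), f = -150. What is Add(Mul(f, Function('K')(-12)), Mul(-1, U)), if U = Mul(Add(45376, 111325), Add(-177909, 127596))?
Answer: 7884094713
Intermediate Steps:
Function('K')(x) = Add(-6, Mul(-2, x)) (Function('K')(x) = Mul(Add(3, x), -2) = Add(-6, Mul(-2, x)))
U = -7884097413 (U = Mul(156701, -50313) = -7884097413)
Add(Mul(f, Function('K')(-12)), Mul(-1, U)) = Add(Mul(-150, Add(-6, Mul(-2, -12))), Mul(-1, -7884097413)) = Add(Mul(-150, Add(-6, 24)), 7884097413) = Add(Mul(-150, 18), 7884097413) = Add(-2700, 7884097413) = 7884094713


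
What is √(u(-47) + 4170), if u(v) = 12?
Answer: √4182 ≈ 64.668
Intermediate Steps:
√(u(-47) + 4170) = √(12 + 4170) = √4182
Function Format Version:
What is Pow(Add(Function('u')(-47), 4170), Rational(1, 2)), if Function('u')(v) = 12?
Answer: Pow(4182, Rational(1, 2)) ≈ 64.668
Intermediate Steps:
Pow(Add(Function('u')(-47), 4170), Rational(1, 2)) = Pow(Add(12, 4170), Rational(1, 2)) = Pow(4182, Rational(1, 2))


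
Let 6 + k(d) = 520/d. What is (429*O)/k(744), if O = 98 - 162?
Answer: 2553408/493 ≈ 5179.3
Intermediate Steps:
O = -64
k(d) = -6 + 520/d
(429*O)/k(744) = (429*(-64))/(-6 + 520/744) = -27456/(-6 + 520*(1/744)) = -27456/(-6 + 65/93) = -27456/(-493/93) = -27456*(-93/493) = 2553408/493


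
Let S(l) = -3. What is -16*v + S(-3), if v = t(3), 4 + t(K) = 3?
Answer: 13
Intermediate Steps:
t(K) = -1 (t(K) = -4 + 3 = -1)
v = -1
-16*v + S(-3) = -16*(-1) - 3 = 16 - 3 = 13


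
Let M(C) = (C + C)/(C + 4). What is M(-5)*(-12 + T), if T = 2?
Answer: -100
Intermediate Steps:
M(C) = 2*C/(4 + C) (M(C) = (2*C)/(4 + C) = 2*C/(4 + C))
M(-5)*(-12 + T) = (2*(-5)/(4 - 5))*(-12 + 2) = (2*(-5)/(-1))*(-10) = (2*(-5)*(-1))*(-10) = 10*(-10) = -100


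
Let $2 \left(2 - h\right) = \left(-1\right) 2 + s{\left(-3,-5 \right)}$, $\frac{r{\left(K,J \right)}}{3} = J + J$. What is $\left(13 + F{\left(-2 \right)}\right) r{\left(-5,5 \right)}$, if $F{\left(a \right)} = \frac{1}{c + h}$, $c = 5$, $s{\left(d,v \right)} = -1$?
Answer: $\frac{6690}{17} \approx 393.53$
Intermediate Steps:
$r{\left(K,J \right)} = 6 J$ ($r{\left(K,J \right)} = 3 \left(J + J\right) = 3 \cdot 2 J = 6 J$)
$h = \frac{7}{2}$ ($h = 2 - \frac{\left(-1\right) 2 - 1}{2} = 2 - \frac{-2 - 1}{2} = 2 - - \frac{3}{2} = 2 + \frac{3}{2} = \frac{7}{2} \approx 3.5$)
$F{\left(a \right)} = \frac{2}{17}$ ($F{\left(a \right)} = \frac{1}{5 + \frac{7}{2}} = \frac{1}{\frac{17}{2}} = \frac{2}{17}$)
$\left(13 + F{\left(-2 \right)}\right) r{\left(-5,5 \right)} = \left(13 + \frac{2}{17}\right) 6 \cdot 5 = \frac{223}{17} \cdot 30 = \frac{6690}{17}$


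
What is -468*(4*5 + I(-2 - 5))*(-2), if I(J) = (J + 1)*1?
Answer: 13104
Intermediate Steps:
I(J) = 1 + J (I(J) = (1 + J)*1 = 1 + J)
-468*(4*5 + I(-2 - 5))*(-2) = -468*(4*5 + (1 + (-2 - 5)))*(-2) = -468*(20 + (1 - 7))*(-2) = -468*(20 - 6)*(-2) = -6552*(-2) = -468*(-28) = 13104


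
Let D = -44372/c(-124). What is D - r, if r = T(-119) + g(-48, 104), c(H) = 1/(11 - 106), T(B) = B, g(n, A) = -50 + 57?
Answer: 4215452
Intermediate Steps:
g(n, A) = 7
c(H) = -1/95 (c(H) = 1/(-95) = -1/95)
r = -112 (r = -119 + 7 = -112)
D = 4215340 (D = -44372/(-1/95) = -44372*(-95) = 4215340)
D - r = 4215340 - 1*(-112) = 4215340 + 112 = 4215452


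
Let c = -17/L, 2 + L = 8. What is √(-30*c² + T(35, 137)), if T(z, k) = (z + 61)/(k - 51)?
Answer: I*√15956526/258 ≈ 15.483*I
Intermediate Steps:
L = 6 (L = -2 + 8 = 6)
T(z, k) = (61 + z)/(-51 + k)
c = -17/6 ≈ -2.8333
√(-30*c² + T(35, 137)) = √(-30*(-17/6)² + (61 + 35)/(-51 + 137)) = √(-30*289/36 + 96/86) = √(-1445/6 + (1/86)*96) = √(-1445/6 + 48/43) = √(-61847/258) = I*√15956526/258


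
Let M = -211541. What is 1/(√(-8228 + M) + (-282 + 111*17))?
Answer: 1605/2795794 - I*√219769/2795794 ≈ 0.00057408 - 0.00016768*I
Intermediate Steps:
1/(√(-8228 + M) + (-282 + 111*17)) = 1/(√(-8228 - 211541) + (-282 + 111*17)) = 1/(√(-219769) + (-282 + 1887)) = 1/(I*√219769 + 1605) = 1/(1605 + I*√219769)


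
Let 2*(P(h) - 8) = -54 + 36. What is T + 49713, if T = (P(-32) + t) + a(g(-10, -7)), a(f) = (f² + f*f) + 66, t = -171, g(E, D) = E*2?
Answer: 50407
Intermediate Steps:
g(E, D) = 2*E
P(h) = -1 (P(h) = 8 + (-54 + 36)/2 = 8 + (½)*(-18) = 8 - 9 = -1)
a(f) = 66 + 2*f² (a(f) = (f² + f²) + 66 = 2*f² + 66 = 66 + 2*f²)
T = 694 (T = (-1 - 171) + (66 + 2*(2*(-10))²) = -172 + (66 + 2*(-20)²) = -172 + (66 + 2*400) = -172 + (66 + 800) = -172 + 866 = 694)
T + 49713 = 694 + 49713 = 50407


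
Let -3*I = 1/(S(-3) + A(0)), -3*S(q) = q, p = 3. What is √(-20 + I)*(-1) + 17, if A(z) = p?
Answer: 17 - I*√723/6 ≈ 17.0 - 4.4814*I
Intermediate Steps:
S(q) = -q/3
A(z) = 3
I = -1/12 (I = -1/(3*(-⅓*(-3) + 3)) = -1/(3*(1 + 3)) = -⅓/4 = -⅓*¼ = -1/12 ≈ -0.083333)
√(-20 + I)*(-1) + 17 = √(-20 - 1/12)*(-1) + 17 = √(-241/12)*(-1) + 17 = (I*√723/6)*(-1) + 17 = -I*√723/6 + 17 = 17 - I*√723/6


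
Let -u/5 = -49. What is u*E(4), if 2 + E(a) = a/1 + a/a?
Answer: 735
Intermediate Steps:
u = 245 (u = -5*(-49) = 245)
E(a) = -1 + a (E(a) = -2 + (a/1 + a/a) = -2 + (a*1 + 1) = -2 + (a + 1) = -2 + (1 + a) = -1 + a)
u*E(4) = 245*(-1 + 4) = 245*3 = 735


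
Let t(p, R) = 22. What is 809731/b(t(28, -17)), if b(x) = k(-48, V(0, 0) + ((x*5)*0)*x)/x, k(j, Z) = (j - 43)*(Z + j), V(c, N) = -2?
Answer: 685157/175 ≈ 3915.2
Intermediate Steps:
k(j, Z) = (-43 + j)*(Z + j)
b(x) = 4550/x (b(x) = ((-48)**2 - 43*(-2 + ((x*5)*0)*x) - 43*(-48) + (-2 + ((x*5)*0)*x)*(-48))/x = (2304 - 43*(-2 + ((5*x)*0)*x) + 2064 + (-2 + ((5*x)*0)*x)*(-48))/x = (2304 - 43*(-2 + 0*x) + 2064 + (-2 + 0*x)*(-48))/x = (2304 - 43*(-2 + 0) + 2064 + (-2 + 0)*(-48))/x = (2304 - 43*(-2) + 2064 - 2*(-48))/x = (2304 + 86 + 2064 + 96)/x = 4550/x)
809731/b(t(28, -17)) = 809731/((4550/22)) = 809731/((4550*(1/22))) = 809731/(2275/11) = 809731*(11/2275) = 685157/175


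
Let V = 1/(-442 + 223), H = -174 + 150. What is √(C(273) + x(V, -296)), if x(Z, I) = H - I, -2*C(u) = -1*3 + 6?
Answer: √1082/2 ≈ 16.447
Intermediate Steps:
C(u) = -3/2 (C(u) = -(-1*3 + 6)/2 = -(-3 + 6)/2 = -½*3 = -3/2)
H = -24
V = -1/219 (V = 1/(-219) = -1/219 ≈ -0.0045662)
x(Z, I) = -24 - I
√(C(273) + x(V, -296)) = √(-3/2 + (-24 - 1*(-296))) = √(-3/2 + (-24 + 296)) = √(-3/2 + 272) = √(541/2) = √1082/2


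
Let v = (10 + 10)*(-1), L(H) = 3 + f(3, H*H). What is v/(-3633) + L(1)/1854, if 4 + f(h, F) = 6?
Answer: 18415/2245194 ≈ 0.0082020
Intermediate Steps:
f(h, F) = 2 (f(h, F) = -4 + 6 = 2)
L(H) = 5 (L(H) = 3 + 2 = 5)
v = -20 (v = 20*(-1) = -20)
v/(-3633) + L(1)/1854 = -20/(-3633) + 5/1854 = -20*(-1/3633) + 5*(1/1854) = 20/3633 + 5/1854 = 18415/2245194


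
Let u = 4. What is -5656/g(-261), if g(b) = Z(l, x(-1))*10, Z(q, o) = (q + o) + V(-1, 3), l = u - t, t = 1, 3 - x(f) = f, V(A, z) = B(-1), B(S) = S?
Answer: -1414/15 ≈ -94.267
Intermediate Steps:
V(A, z) = -1
x(f) = 3 - f
l = 3 (l = 4 - 1*1 = 4 - 1 = 3)
Z(q, o) = -1 + o + q (Z(q, o) = (q + o) - 1 = (o + q) - 1 = -1 + o + q)
g(b) = 60 (g(b) = (-1 + (3 - 1*(-1)) + 3)*10 = (-1 + (3 + 1) + 3)*10 = (-1 + 4 + 3)*10 = 6*10 = 60)
-5656/g(-261) = -5656/60 = -5656*1/60 = -1414/15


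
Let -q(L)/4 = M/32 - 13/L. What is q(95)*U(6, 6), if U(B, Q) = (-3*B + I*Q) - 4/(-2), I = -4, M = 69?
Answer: 6139/19 ≈ 323.11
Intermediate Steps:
U(B, Q) = 2 - 4*Q - 3*B (U(B, Q) = (-3*B - 4*Q) - 4/(-2) = (-4*Q - 3*B) - 4*(-½) = (-4*Q - 3*B) + 2 = 2 - 4*Q - 3*B)
q(L) = -69/8 + 52/L (q(L) = -4*(69/32 - 13/L) = -69/8 + 52/L)
q(95)*U(6, 6) = (-69/8 + 52/95)*(2 - 4*6 - 3*6) = (-69/8 + 52*(1/95))*(2 - 24 - 18) = (-69/8 + 52/95)*(-40) = -6139/760*(-40) = 6139/19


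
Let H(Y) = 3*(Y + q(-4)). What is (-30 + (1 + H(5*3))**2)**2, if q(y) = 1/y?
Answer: 1042062961/256 ≈ 4.0706e+6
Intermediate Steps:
H(Y) = -3/4 + 3*Y (H(Y) = 3*(Y + 1/(-4)) = 3*(Y - 1/4) = 3*(-1/4 + Y) = -3/4 + 3*Y)
(-30 + (1 + H(5*3))**2)**2 = (-30 + (1 + (-3/4 + 3*(5*3)))**2)**2 = (-30 + (1 + (-3/4 + 3*15))**2)**2 = (-30 + (1 + (-3/4 + 45))**2)**2 = (-30 + (1 + 177/4)**2)**2 = (-30 + (181/4)**2)**2 = (-30 + 32761/16)**2 = (32281/16)**2 = 1042062961/256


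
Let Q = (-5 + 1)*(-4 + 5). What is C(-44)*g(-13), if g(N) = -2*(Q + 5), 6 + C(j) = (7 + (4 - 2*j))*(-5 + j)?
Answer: 9714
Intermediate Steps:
C(j) = -6 + (-5 + j)*(11 - 2*j) (C(j) = -6 + (7 + (4 - 2*j))*(-5 + j) = -6 + (11 - 2*j)*(-5 + j) = -6 + (-5 + j)*(11 - 2*j))
Q = -4 (Q = -4*1 = -4)
g(N) = -2 (g(N) = -2*(-4 + 5) = -2*1 = -2)
C(-44)*g(-13) = (-61 - 2*(-44)**2 + 21*(-44))*(-2) = (-61 - 2*1936 - 924)*(-2) = (-61 - 3872 - 924)*(-2) = -4857*(-2) = 9714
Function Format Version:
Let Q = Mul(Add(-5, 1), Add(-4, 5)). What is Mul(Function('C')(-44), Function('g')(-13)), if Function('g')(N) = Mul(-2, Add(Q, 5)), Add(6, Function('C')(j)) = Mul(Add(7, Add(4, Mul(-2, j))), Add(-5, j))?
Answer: 9714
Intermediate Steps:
Function('C')(j) = Add(-6, Mul(Add(-5, j), Add(11, Mul(-2, j)))) (Function('C')(j) = Add(-6, Mul(Add(7, Add(4, Mul(-2, j))), Add(-5, j))) = Add(-6, Mul(Add(11, Mul(-2, j)), Add(-5, j))) = Add(-6, Mul(Add(-5, j), Add(11, Mul(-2, j)))))
Q = -4 (Q = Mul(-4, 1) = -4)
Function('g')(N) = -2 (Function('g')(N) = Mul(-2, Add(-4, 5)) = Mul(-2, 1) = -2)
Mul(Function('C')(-44), Function('g')(-13)) = Mul(Add(-61, Mul(-2, Pow(-44, 2)), Mul(21, -44)), -2) = Mul(Add(-61, Mul(-2, 1936), -924), -2) = Mul(Add(-61, -3872, -924), -2) = Mul(-4857, -2) = 9714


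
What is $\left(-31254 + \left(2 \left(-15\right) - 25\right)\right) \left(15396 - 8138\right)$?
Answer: $-227240722$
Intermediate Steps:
$\left(-31254 + \left(2 \left(-15\right) - 25\right)\right) \left(15396 - 8138\right) = \left(-31254 - 55\right) 7258 = \left(-31309\right) 7258 = -227240722$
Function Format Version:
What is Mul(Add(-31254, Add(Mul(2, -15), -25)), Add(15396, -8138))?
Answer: -227240722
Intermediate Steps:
Mul(Add(-31254, Add(Mul(2, -15), -25)), Add(15396, -8138)) = Mul(Add(-31254, Add(-30, -25)), 7258) = Mul(Add(-31254, -55), 7258) = Mul(-31309, 7258) = -227240722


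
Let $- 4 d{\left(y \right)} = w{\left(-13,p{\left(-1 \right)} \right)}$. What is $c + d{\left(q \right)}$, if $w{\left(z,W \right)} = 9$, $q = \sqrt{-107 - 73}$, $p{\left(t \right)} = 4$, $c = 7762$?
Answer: $\frac{31039}{4} \approx 7759.8$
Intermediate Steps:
$q = 6 i \sqrt{5}$ ($q = \sqrt{-180} = 6 i \sqrt{5} \approx 13.416 i$)
$d{\left(y \right)} = - \frac{9}{4}$ ($d{\left(y \right)} = \left(- \frac{1}{4}\right) 9 = - \frac{9}{4}$)
$c + d{\left(q \right)} = 7762 - \frac{9}{4} = \frac{31039}{4}$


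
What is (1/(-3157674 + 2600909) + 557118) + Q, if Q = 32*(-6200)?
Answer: 199721627269/556765 ≈ 3.5872e+5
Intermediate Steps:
Q = -198400
(1/(-3157674 + 2600909) + 557118) + Q = (1/(-3157674 + 2600909) + 557118) - 198400 = (1/(-556765) + 557118) - 198400 = (-1/556765 + 557118) - 198400 = 310183803269/556765 - 198400 = 199721627269/556765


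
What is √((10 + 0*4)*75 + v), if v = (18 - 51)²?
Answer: √1839 ≈ 42.884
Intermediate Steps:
v = 1089 (v = (-33)² = 1089)
√((10 + 0*4)*75 + v) = √((10 + 0*4)*75 + 1089) = √((10 + 0)*75 + 1089) = √(10*75 + 1089) = √(750 + 1089) = √1839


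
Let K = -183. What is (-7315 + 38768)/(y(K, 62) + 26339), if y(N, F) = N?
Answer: 31453/26156 ≈ 1.2025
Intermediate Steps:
(-7315 + 38768)/(y(K, 62) + 26339) = (-7315 + 38768)/(-183 + 26339) = 31453/26156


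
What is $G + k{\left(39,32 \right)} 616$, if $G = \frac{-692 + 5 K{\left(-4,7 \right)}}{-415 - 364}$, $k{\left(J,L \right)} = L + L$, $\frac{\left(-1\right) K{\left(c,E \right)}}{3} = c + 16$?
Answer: $\frac{30712168}{779} \approx 39425.0$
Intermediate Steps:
$K{\left(c,E \right)} = -48 - 3 c$ ($K{\left(c,E \right)} = - 3 \left(c + 16\right) = - 3 \left(16 + c\right) = -48 - 3 c$)
$k{\left(J,L \right)} = 2 L$
$G = \frac{872}{779}$ ($G = \frac{-692 + 5 \left(-48 - -12\right)}{-415 - 364} = \frac{-692 + 5 \left(-48 + 12\right)}{-779} = \left(-692 + 5 \left(-36\right)\right) \left(- \frac{1}{779}\right) = \left(-692 - 180\right) \left(- \frac{1}{779}\right) = \left(-872\right) \left(- \frac{1}{779}\right) = \frac{872}{779} \approx 1.1194$)
$G + k{\left(39,32 \right)} 616 = \frac{872}{779} + 2 \cdot 32 \cdot 616 = \frac{872}{779} + 64 \cdot 616 = \frac{872}{779} + 39424 = \frac{30712168}{779}$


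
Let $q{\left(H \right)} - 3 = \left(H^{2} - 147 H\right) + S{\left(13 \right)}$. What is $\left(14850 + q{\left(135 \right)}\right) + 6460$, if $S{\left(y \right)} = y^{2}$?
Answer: $19862$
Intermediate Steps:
$q{\left(H \right)} = 172 + H^{2} - 147 H$ ($q{\left(H \right)} = 3 + \left(\left(H^{2} - 147 H\right) + 13^{2}\right) = 3 + \left(\left(H^{2} - 147 H\right) + 169\right) = 3 + \left(169 + H^{2} - 147 H\right) = 172 + H^{2} - 147 H$)
$\left(14850 + q{\left(135 \right)}\right) + 6460 = \left(14850 + \left(172 + 135^{2} - 19845\right)\right) + 6460 = \left(14850 + \left(172 + 18225 - 19845\right)\right) + 6460 = \left(14850 - 1448\right) + 6460 = 13402 + 6460 = 19862$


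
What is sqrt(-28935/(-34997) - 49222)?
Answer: I*sqrt(60285601184803)/34997 ≈ 221.86*I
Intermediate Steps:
sqrt(-28935/(-34997) - 49222) = sqrt(-28935*(-1/34997) - 49222) = sqrt(28935/34997 - 49222) = sqrt(-1722593399/34997) = I*sqrt(60285601184803)/34997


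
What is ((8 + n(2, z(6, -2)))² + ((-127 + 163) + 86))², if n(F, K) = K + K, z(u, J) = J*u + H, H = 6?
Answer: 19044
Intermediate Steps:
z(u, J) = 6 + J*u (z(u, J) = J*u + 6 = 6 + J*u)
n(F, K) = 2*K
((8 + n(2, z(6, -2)))² + ((-127 + 163) + 86))² = ((8 + 2*(6 - 2*6))² + ((-127 + 163) + 86))² = ((8 + 2*(6 - 12))² + (36 + 86))² = ((8 + 2*(-6))² + 122)² = ((8 - 12)² + 122)² = ((-4)² + 122)² = (16 + 122)² = 138² = 19044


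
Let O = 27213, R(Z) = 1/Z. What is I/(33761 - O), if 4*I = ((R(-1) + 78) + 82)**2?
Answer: 25281/26192 ≈ 0.96522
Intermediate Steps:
R(Z) = 1/Z
I = 25281/4 (I = ((1/(-1) + 78) + 82)**2/4 = ((-1 + 78) + 82)**2/4 = (77 + 82)**2/4 = (1/4)*159**2 = (1/4)*25281 = 25281/4 ≈ 6320.3)
I/(33761 - O) = 25281/(4*(33761 - 1*27213)) = 25281/(4*(33761 - 27213)) = (25281/4)/6548 = (25281/4)*(1/6548) = 25281/26192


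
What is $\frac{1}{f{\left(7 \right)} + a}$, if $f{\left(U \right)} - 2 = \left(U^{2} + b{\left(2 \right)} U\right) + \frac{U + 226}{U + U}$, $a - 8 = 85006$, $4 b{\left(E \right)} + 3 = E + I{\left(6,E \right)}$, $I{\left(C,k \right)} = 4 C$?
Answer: $\frac{28}{2383413} \approx 1.1748 \cdot 10^{-5}$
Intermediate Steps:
$b{\left(E \right)} = \frac{21}{4} + \frac{E}{4}$ ($b{\left(E \right)} = - \frac{3}{4} + \frac{E + 4 \cdot 6}{4} = - \frac{3}{4} + \frac{E + 24}{4} = - \frac{3}{4} + \frac{24 + E}{4} = - \frac{3}{4} + \left(6 + \frac{E}{4}\right) = \frac{21}{4} + \frac{E}{4}$)
$a = 85014$ ($a = 8 + 85006 = 85014$)
$f{\left(U \right)} = 2 + U^{2} + \frac{23 U}{4} + \frac{226 + U}{2 U}$ ($f{\left(U \right)} = 2 + \left(\left(U^{2} + \left(\frac{21}{4} + \frac{1}{4} \cdot 2\right) U\right) + \frac{U + 226}{U + U}\right) = 2 + \left(\left(U^{2} + \left(\frac{21}{4} + \frac{1}{2}\right) U\right) + \frac{226 + U}{2 U}\right) = 2 + \left(\left(U^{2} + \frac{23 U}{4}\right) + \left(226 + U\right) \frac{1}{2 U}\right) = 2 + \left(\left(U^{2} + \frac{23 U}{4}\right) + \frac{226 + U}{2 U}\right) = 2 + \left(U^{2} + \frac{23 U}{4} + \frac{226 + U}{2 U}\right) = 2 + U^{2} + \frac{23 U}{4} + \frac{226 + U}{2 U}$)
$\frac{1}{f{\left(7 \right)} + a} = \frac{1}{\left(\frac{5}{2} + 7^{2} + \frac{113}{7} + \frac{23}{4} \cdot 7\right) + 85014} = \frac{1}{\left(\frac{5}{2} + 49 + 113 \cdot \frac{1}{7} + \frac{161}{4}\right) + 85014} = \frac{1}{\left(\frac{5}{2} + 49 + \frac{113}{7} + \frac{161}{4}\right) + 85014} = \frac{1}{\frac{3021}{28} + 85014} = \frac{1}{\frac{2383413}{28}} = \frac{28}{2383413}$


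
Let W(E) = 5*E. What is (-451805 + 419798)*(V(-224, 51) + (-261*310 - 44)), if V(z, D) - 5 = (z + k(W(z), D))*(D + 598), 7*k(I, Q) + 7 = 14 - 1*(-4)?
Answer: 50479391952/7 ≈ 7.2113e+9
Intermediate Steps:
k(I, Q) = 11/7 (k(I, Q) = -1 + (14 - 1*(-4))/7 = -1 + (14 + 4)/7 = -1 + (⅐)*18 = -1 + 18/7 = 11/7)
V(z, D) = 5 + (598 + D)*(11/7 + z) (V(z, D) = 5 + (z + 11/7)*(D + 598) = 5 + (11/7 + z)*(598 + D) = 5 + (598 + D)*(11/7 + z))
(-451805 + 419798)*(V(-224, 51) + (-261*310 - 44)) = (-451805 + 419798)*((6613/7 + 598*(-224) + (11/7)*51 + 51*(-224)) + (-261*310 - 44)) = -32007*((6613/7 - 133952 + 561/7 - 11424) + (-80910 - 44)) = -32007*(-1010458/7 - 80954) = -32007*(-1577136/7) = 50479391952/7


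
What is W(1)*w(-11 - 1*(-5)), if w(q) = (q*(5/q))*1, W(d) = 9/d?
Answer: 45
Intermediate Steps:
w(q) = 5 (w(q) = 5*1 = 5)
W(1)*w(-11 - 1*(-5)) = (9/1)*5 = (9*1)*5 = 9*5 = 45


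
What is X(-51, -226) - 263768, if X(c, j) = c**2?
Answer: -261167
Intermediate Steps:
X(-51, -226) - 263768 = (-51)**2 - 263768 = 2601 - 263768 = -261167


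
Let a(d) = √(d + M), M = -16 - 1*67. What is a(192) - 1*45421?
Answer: -45421 + √109 ≈ -45411.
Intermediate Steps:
M = -83 (M = -16 - 67 = -83)
a(d) = √(-83 + d) (a(d) = √(d - 83) = √(-83 + d))
a(192) - 1*45421 = √(-83 + 192) - 1*45421 = √109 - 45421 = -45421 + √109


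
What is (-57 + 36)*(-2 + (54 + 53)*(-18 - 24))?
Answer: 94416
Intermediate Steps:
(-57 + 36)*(-2 + (54 + 53)*(-18 - 24)) = -21*(-2 + 107*(-42)) = -21*(-2 - 4494) = -21*(-4496) = 94416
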